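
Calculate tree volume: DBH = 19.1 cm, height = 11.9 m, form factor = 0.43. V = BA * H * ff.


(D/200)^2 = (19.1/200)^2 = 0.0955^2 = 0.00912025
BA = 3.141593 * 0.00912025 = 0.0286521 m^2
V = 0.0286521 * 11.9 * 0.43 = 0.146613 ≈ 0.147 m^3

0.147 m^3


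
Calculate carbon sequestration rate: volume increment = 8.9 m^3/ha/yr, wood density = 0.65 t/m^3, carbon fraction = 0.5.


C = 8.9 * 0.65 * 0.5 = 2.8925 ≈ 2.89 t C/ha/yr

2.89 t C/ha/yr


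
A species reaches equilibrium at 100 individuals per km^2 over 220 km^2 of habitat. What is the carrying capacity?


K = 100 * 220 = 22000 individuals

22000 individuals


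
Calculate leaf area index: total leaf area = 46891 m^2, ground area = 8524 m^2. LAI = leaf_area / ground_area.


LAI = 46891 / 8524 = 5.5011 ≈ 5.50

5.50


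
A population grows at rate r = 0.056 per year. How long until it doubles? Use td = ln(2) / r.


td = ln(2) / 0.056 = 0.693147 / 0.056 = 12.3776 ≈ 12.4 years

12.4 years


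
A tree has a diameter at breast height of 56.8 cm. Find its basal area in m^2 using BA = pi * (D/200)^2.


D/200 = 56.8/200 = 0.284 m
(D/200)^2 = 0.284^2 = 0.080656
BA = 3.141593 * 0.080656 = 0.253388 ≈ 0.2534 m^2

0.2534 m^2


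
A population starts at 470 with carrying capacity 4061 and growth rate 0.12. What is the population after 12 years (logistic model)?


(K - N0)/N0 = (4061 - 470)/470 = 3591/470 = 7.64043
r*t = 0.12 * 12 = 1.44; exp(-1.44) = 0.236928
7.64043 * 0.236928 = 1.81023
1 + 1.81023 = 2.81023
N = 4061 / 2.81023 = 1445.08 ≈ 1445

1445


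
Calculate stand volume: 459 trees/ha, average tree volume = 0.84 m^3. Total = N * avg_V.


V_stand = 459 * 0.84 = 385.56 ≈ 385.6 m^3/ha

385.6 m^3/ha


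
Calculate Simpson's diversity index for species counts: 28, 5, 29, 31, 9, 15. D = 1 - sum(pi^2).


Total N = 28 + 5 + 29 + 31 + 9 + 15 = 117
Per-species terms:
  p = 28/117 = 0.239316; p^2 = 0.239316^2 = 0.057272
  p = 5/117 = 0.042735; p^2 = 0.042735^2 = 0.001826
  p = 29/117 = 0.247863; p^2 = 0.247863^2 = 0.061436
  p = 31/117 = 0.264957; p^2 = 0.264957^2 = 0.070202
  p = 9/117 = 0.076923; p^2 = 0.076923^2 = 0.005917
  p = 15/117 = 0.128205; p^2 = 0.128205^2 = 0.016437
sum(p^2) = 0.057272 + 0.001826 + 0.061436 + 0.070202 + 0.005917 + 0.016437 = 0.213090
D = 1 - 0.213090 = 0.786910 ≈ 0.7869

0.7869


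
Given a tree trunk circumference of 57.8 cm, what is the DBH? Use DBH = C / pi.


DBH = C / pi = 57.8 / 3.141593 = 18.3983 ≈ 18.40 cm

18.40 cm


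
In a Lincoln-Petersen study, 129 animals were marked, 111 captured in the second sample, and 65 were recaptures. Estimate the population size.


N = M * C / R = 129 * 111 / 65 = 14319 / 65 = 220.29 ≈ 220

220 individuals


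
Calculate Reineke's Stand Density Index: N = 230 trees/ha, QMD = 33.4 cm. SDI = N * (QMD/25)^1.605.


QMD/25 = 33.4/25 = 1.336
(1.336)^1.605 = exp(1.605 * ln(1.336)) = exp(1.605 * 0.289680) = exp(0.464936) = 1.59191
SDI = 230 * 1.59191 = 366.139 ≈ 366

366


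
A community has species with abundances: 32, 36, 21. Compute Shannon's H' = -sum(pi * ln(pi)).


Total N = 32 + 36 + 21 = 89
Per-species terms:
  p = 32/89 = 0.359551; ln(p) = -1.022899; p*ln(p) = 0.359551 * (-1.022899) = -0.367784
  p = 36/89 = 0.404494; ln(p) = -0.905118; p*ln(p) = 0.404494 * (-0.905118) = -0.366115
  p = 21/89 = 0.235955; ln(p) = -1.444114; p*ln(p) = 0.235955 * (-1.444114) = -0.340746
sum(p*ln(p)) = (-0.367784) + (-0.366115) + (-0.340746) = -1.074645
H' = -(-1.074645) = 1.074645 ≈ 1.0746

1.0746


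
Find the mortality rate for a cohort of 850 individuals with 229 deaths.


Mortality rate = 229 / 850 = 0.269412 ≈ 0.2694

0.2694


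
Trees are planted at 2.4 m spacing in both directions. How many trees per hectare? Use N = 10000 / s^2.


N = 10000 / 2.4^2 = 10000 / 5.76 = 1736.11 ≈ 1736 trees/ha

1736 trees/ha


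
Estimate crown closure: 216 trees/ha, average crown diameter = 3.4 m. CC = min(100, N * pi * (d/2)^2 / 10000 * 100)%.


(d/2)^2 = (3.4/2)^2 = 1.7^2 = 2.89
Crown area = 3.141593 * 2.89 = 9.07920 m^2
N * area / 10000 * 100 = 216 * 9.07920 / 10000 * 100 = 19.6111
CC = min(100, 19.6111) = 19.6111 ≈ 19.6%

19.6%


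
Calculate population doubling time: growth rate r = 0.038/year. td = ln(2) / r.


td = ln(2) / 0.038 = 0.693147 / 0.038 = 18.2407 ≈ 18.2 years

18.2 years


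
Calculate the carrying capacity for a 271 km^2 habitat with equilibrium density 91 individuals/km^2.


K = 91 * 271 = 24661 individuals

24661 individuals


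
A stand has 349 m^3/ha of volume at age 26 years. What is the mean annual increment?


MAI = 349 / 26 = 13.4231 ≈ 13.42 m^3/ha/yr

13.42 m^3/ha/yr


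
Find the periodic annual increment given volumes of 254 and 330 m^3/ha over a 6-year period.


PAI = (V2 - V1) / period = (330 - 254) / 6 = 76 / 6 = 12.6667 ≈ 12.67 m^3/ha/yr

12.67 m^3/ha/yr


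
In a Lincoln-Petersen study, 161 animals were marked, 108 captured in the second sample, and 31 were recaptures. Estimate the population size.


N = M * C / R = 161 * 108 / 31 = 17388 / 31 = 560.90 ≈ 561

561 individuals


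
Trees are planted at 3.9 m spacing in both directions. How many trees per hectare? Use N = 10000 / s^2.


N = 10000 / 3.9^2 = 10000 / 15.21 = 657.462 ≈ 657 trees/ha

657 trees/ha


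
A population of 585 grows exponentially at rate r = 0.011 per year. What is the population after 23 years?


r*t = 0.011 * 23 = 0.253
exp(0.253) = 1.28788
N = 585 * 1.28788 = 753.410 ≈ 753

753


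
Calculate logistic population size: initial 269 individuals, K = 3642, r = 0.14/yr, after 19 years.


(K - N0)/N0 = (3642 - 269)/269 = 3373/269 = 12.5390
r*t = 0.14 * 19 = 2.66; exp(-2.66) = 0.0699482
12.5390 * 0.0699482 = 0.877080
1 + 0.877080 = 1.87708
N = 3642 / 1.87708 = 1940.25 ≈ 1940

1940


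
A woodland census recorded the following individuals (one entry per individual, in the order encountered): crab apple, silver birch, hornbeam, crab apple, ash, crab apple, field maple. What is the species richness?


Total individuals logged = 7
Distinct species (count of individuals): crab apple (3), silver birch (1), hornbeam (1), ash (1), field maple (1)
Species richness = number of distinct species = 5

5


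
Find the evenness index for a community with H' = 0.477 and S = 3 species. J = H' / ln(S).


ln(3) = 1.09861
J = H' / ln(S) = 0.477 / 1.09861 = 0.434185 ≈ 0.4342

0.4342


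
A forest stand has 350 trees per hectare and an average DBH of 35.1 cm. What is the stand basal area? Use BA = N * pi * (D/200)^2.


(D/200)^2 = (35.1/200)^2 = 0.1755^2 = 0.03080025
Individual BA = 3.141593 * 0.03080025 = 0.0967618 m^2
Stand BA = 350 * 0.0967618 = 33.8666 ≈ 33.87 m^2/ha

33.87 m^2/ha


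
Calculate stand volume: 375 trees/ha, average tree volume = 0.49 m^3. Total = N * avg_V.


V_stand = 375 * 0.49 = 183.75 ≈ 183.8 m^3/ha

183.8 m^3/ha


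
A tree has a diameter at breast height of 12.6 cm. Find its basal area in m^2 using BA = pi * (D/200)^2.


D/200 = 12.6/200 = 0.063 m
(D/200)^2 = 0.063^2 = 0.003969
BA = 3.141593 * 0.003969 = 0.0124690 ≈ 0.0125 m^2

0.0125 m^2


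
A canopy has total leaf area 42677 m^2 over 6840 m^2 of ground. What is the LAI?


LAI = 42677 / 6840 = 6.2393 ≈ 6.24

6.24


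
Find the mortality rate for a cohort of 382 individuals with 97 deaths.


Mortality rate = 97 / 382 = 0.253927 ≈ 0.2539

0.2539


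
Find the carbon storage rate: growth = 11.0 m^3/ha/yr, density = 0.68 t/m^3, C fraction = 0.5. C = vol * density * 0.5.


C = 11.0 * 0.68 * 0.5 = 3.74 t C/ha/yr

3.74 t C/ha/yr


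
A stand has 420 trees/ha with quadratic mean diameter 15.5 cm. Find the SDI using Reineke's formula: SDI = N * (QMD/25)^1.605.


QMD/25 = 15.5/25 = 0.62
(0.62)^1.605 = exp(1.605 * ln(0.62)) = exp(1.605 * (-0.478036)) = exp(-0.767248) = 0.464289
SDI = 420 * 0.464289 = 195.001 ≈ 195

195


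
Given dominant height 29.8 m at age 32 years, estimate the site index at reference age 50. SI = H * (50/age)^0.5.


50/32 = 1.56250
(1.56250)^0.5 = 1.25000
SI = 29.8 * 1.25000 = 37.2500 ≈ 37.3 m

37.3 m


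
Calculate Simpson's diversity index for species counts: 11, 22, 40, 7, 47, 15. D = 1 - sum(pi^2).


Total N = 11 + 22 + 40 + 7 + 47 + 15 = 142
Per-species terms:
  p = 11/142 = 0.077465; p^2 = 0.077465^2 = 0.006001
  p = 22/142 = 0.154930; p^2 = 0.154930^2 = 0.024003
  p = 40/142 = 0.281690; p^2 = 0.281690^2 = 0.079349
  p = 7/142 = 0.049296; p^2 = 0.049296^2 = 0.002430
  p = 47/142 = 0.330986; p^2 = 0.330986^2 = 0.109552
  p = 15/142 = 0.105634; p^2 = 0.105634^2 = 0.011159
sum(p^2) = 0.006001 + 0.024003 + 0.079349 + 0.002430 + 0.109552 + 0.011159 = 0.232494
D = 1 - 0.232494 = 0.767506 ≈ 0.7675

0.7675


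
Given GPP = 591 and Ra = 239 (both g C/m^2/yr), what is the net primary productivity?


NPP = GPP - Ra = 591 - 239 = 352 g C/m^2/yr

352 g C/m^2/yr


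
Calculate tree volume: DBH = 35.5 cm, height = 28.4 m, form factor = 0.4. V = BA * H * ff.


(D/200)^2 = (35.5/200)^2 = 0.1775^2 = 0.03150625
BA = 3.141593 * 0.03150625 = 0.0989798 m^2
V = 0.0989798 * 28.4 * 0.4 = 1.12441 ≈ 1.124 m^3

1.124 m^3


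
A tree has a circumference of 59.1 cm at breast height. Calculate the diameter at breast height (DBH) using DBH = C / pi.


DBH = C / pi = 59.1 / 3.141593 = 18.8121 ≈ 18.81 cm

18.81 cm


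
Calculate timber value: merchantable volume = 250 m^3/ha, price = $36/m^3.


Value = 250 * 36 = $9000/ha

$9000/ha


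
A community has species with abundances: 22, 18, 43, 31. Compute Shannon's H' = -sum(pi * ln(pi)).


Total N = 22 + 18 + 43 + 31 = 114
Per-species terms:
  p = 22/114 = 0.192982; ln(p) = -1.645158; p*ln(p) = 0.192982 * (-1.645158) = -0.317486
  p = 18/114 = 0.157895; ln(p) = -1.845825; p*ln(p) = 0.157895 * (-1.845825) = -0.291447
  p = 43/114 = 0.377193; ln(p) = -0.974998; p*ln(p) = 0.377193 * (-0.974998) = -0.367762
  p = 31/114 = 0.271930; ln(p) = -1.302211; p*ln(p) = 0.271930 * (-1.302211) = -0.354110
sum(p*ln(p)) = (-0.317486) + (-0.291447) + (-0.367762) + (-0.354110) = -1.330805
H' = -(-1.330805) = 1.330805 ≈ 1.3308

1.3308


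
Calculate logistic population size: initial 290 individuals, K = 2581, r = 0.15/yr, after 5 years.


(K - N0)/N0 = (2581 - 290)/290 = 2291/290 = 7.90000
r*t = 0.15 * 5 = 0.75; exp(-0.75) = 0.472367
7.90000 * 0.472367 = 3.73170
1 + 3.73170 = 4.73170
N = 2581 / 4.73170 = 545.470 ≈ 545

545


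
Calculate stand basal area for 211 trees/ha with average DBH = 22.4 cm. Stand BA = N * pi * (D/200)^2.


(D/200)^2 = (22.4/200)^2 = 0.112^2 = 0.012544
Individual BA = 3.141593 * 0.012544 = 0.0394081 m^2
Stand BA = 211 * 0.0394081 = 8.31511 ≈ 8.32 m^2/ha

8.32 m^2/ha


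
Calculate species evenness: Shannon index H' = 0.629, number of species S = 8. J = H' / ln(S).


ln(8) = 2.07944
J = H' / ln(S) = 0.629 / 2.07944 = 0.302485 ≈ 0.3025

0.3025


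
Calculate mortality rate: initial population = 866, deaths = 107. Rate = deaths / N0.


Mortality rate = 107 / 866 = 0.123557 ≈ 0.1236

0.1236


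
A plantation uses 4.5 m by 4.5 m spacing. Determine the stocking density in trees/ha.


N = 10000 / 4.5^2 = 10000 / 20.25 = 493.827 ≈ 494 trees/ha

494 trees/ha


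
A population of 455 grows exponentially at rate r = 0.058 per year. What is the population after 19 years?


r*t = 0.058 * 19 = 1.102
exp(1.102) = 3.01018
N = 455 * 3.01018 = 1369.63 ≈ 1370

1370


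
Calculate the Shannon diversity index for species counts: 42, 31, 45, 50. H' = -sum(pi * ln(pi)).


Total N = 42 + 31 + 45 + 50 = 168
Per-species terms:
  p = 42/168 = 0.250000; ln(p) = -1.386294; p*ln(p) = 0.250000 * (-1.386294) = -0.346574
  p = 31/168 = 0.184524; ln(p) = -1.689976; p*ln(p) = 0.184524 * (-1.689976) = -0.311841
  p = 45/168 = 0.267857; ln(p) = -1.317302; p*ln(p) = 0.267857 * (-1.317302) = -0.352849
  p = 50/168 = 0.297619; ln(p) = -1.211941; p*ln(p) = 0.297619 * (-1.211941) = -0.360697
sum(p*ln(p)) = (-0.346574) + (-0.311841) + (-0.352849) + (-0.360697) = -1.371961
H' = -(-1.371961) = 1.371961 ≈ 1.3720

1.3720


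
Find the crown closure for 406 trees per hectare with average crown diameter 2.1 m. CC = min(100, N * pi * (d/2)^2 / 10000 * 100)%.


(d/2)^2 = (2.1/2)^2 = 1.05^2 = 1.1025
Crown area = 3.141593 * 1.1025 = 3.46361 m^2
N * area / 10000 * 100 = 406 * 3.46361 / 10000 * 100 = 14.0623
CC = min(100, 14.0623) = 14.0623 ≈ 14.1%

14.1%


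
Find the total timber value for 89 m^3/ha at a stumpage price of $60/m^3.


Value = 89 * 60 = $5340/ha

$5340/ha


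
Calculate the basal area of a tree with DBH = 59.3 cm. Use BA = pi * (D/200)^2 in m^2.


D/200 = 59.3/200 = 0.2965 m
(D/200)^2 = 0.2965^2 = 0.08791225
BA = 3.141593 * 0.08791225 = 0.276185 ≈ 0.2762 m^2

0.2762 m^2


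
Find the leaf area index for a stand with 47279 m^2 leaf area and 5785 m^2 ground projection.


LAI = 47279 / 5785 = 8.1727 ≈ 8.17

8.17


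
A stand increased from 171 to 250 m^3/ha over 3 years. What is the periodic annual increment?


PAI = (V2 - V1) / period = (250 - 171) / 3 = 79 / 3 = 26.3333 ≈ 26.33 m^3/ha/yr

26.33 m^3/ha/yr


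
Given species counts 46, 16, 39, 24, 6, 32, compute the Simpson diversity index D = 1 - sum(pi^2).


Total N = 46 + 16 + 39 + 24 + 6 + 32 = 163
Per-species terms:
  p = 46/163 = 0.282209; p^2 = 0.282209^2 = 0.079642
  p = 16/163 = 0.098160; p^2 = 0.098160^2 = 0.009635
  p = 39/163 = 0.239264; p^2 = 0.239264^2 = 0.057247
  p = 24/163 = 0.147239; p^2 = 0.147239^2 = 0.021679
  p = 6/163 = 0.036810; p^2 = 0.036810^2 = 0.001355
  p = 32/163 = 0.196319; p^2 = 0.196319^2 = 0.038541
sum(p^2) = 0.079642 + 0.009635 + 0.057247 + 0.021679 + 0.001355 + 0.038541 = 0.208099
D = 1 - 0.208099 = 0.791901 ≈ 0.7919

0.7919


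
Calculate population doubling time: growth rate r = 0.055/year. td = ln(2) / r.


td = ln(2) / 0.055 = 0.693147 / 0.055 = 12.6027 ≈ 12.6 years

12.6 years


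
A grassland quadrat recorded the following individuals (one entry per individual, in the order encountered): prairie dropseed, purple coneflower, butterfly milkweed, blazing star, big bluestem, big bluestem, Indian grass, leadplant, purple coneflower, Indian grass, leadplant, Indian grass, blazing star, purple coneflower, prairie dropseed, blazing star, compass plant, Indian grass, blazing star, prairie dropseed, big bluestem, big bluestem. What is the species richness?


Total individuals logged = 22
Distinct species (count of individuals): prairie dropseed (3), purple coneflower (3), butterfly milkweed (1), blazing star (4), big bluestem (4), Indian grass (4), leadplant (2), compass plant (1)
Species richness = number of distinct species = 8

8


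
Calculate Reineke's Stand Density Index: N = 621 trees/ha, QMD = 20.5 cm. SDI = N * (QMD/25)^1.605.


QMD/25 = 20.5/25 = 0.82
(0.82)^1.605 = exp(1.605 * ln(0.82)) = exp(1.605 * (-0.198451)) = exp(-0.318514) = 0.727229
SDI = 621 * 0.727229 = 451.609 ≈ 452

452


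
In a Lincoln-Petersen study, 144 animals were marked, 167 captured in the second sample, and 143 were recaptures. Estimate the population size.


N = M * C / R = 144 * 167 / 143 = 24048 / 143 = 168.17 ≈ 168

168 individuals


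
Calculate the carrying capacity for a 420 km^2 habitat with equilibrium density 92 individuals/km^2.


K = 92 * 420 = 38640 individuals

38640 individuals


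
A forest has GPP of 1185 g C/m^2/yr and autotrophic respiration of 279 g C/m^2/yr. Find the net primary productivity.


NPP = GPP - Ra = 1185 - 279 = 906 g C/m^2/yr

906 g C/m^2/yr


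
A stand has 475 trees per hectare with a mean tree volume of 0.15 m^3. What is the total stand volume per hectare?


V_stand = 475 * 0.15 = 71.25 ≈ 71.3 m^3/ha

71.3 m^3/ha


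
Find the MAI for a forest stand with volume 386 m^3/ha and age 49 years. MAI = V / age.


MAI = 386 / 49 = 7.8776 ≈ 7.88 m^3/ha/yr

7.88 m^3/ha/yr


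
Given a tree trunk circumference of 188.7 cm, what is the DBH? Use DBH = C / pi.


DBH = C / pi = 188.7 / 3.141593 = 60.0651 ≈ 60.07 cm

60.07 cm


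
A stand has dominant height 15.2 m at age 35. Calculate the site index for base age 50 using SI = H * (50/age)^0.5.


50/35 = 1.42857
(1.42857)^0.5 = 1.19523
SI = 15.2 * 1.19523 = 18.1675 ≈ 18.2 m

18.2 m


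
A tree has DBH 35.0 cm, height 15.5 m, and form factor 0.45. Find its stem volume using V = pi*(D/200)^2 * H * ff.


(D/200)^2 = (35.0/200)^2 = 0.175^2 = 0.030625
BA = 3.141593 * 0.030625 = 0.0962113 m^2
V = 0.0962113 * 15.5 * 0.45 = 0.671074 ≈ 0.671 m^3

0.671 m^3


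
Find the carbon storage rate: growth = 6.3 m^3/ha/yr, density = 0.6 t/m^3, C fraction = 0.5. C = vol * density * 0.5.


C = 6.3 * 0.6 * 0.5 = 1.89 t C/ha/yr

1.89 t C/ha/yr


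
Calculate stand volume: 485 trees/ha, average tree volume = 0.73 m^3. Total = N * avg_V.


V_stand = 485 * 0.73 = 354.05 ≈ 354.1 m^3/ha

354.1 m^3/ha


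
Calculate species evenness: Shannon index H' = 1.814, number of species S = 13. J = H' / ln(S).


ln(13) = 2.56495
J = H' / ln(S) = 1.814 / 2.56495 = 0.707226 ≈ 0.7072

0.7072


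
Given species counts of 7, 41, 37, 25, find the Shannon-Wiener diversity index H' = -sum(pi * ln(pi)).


Total N = 7 + 41 + 37 + 25 = 110
Per-species terms:
  p = 7/110 = 0.063636; ln(p) = -2.754576; p*ln(p) = 0.063636 * (-2.754576) = -0.175290
  p = 41/110 = 0.372727; ln(p) = -0.986909; p*ln(p) = 0.372727 * (-0.986909) = -0.367848
  p = 37/110 = 0.336364; ln(p) = -1.089561; p*ln(p) = 0.336364 * (-1.089561) = -0.366489
  p = 25/110 = 0.227273; ln(p) = -1.481603; p*ln(p) = 0.227273 * (-1.481603) = -0.336728
sum(p*ln(p)) = (-0.175290) + (-0.367848) + (-0.366489) + (-0.336728) = -1.246355
H' = -(-1.246355) = 1.246355 ≈ 1.2464

1.2464


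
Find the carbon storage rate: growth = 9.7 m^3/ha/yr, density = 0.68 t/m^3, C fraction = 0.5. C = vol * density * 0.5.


C = 9.7 * 0.68 * 0.5 = 3.298 ≈ 3.30 t C/ha/yr

3.30 t C/ha/yr


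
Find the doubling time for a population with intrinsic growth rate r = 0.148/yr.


td = ln(2) / 0.148 = 0.693147 / 0.148 = 4.68343 ≈ 4.7 years

4.7 years


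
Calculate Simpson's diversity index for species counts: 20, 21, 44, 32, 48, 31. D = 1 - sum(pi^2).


Total N = 20 + 21 + 44 + 32 + 48 + 31 = 196
Per-species terms:
  p = 20/196 = 0.102041; p^2 = 0.102041^2 = 0.010412
  p = 21/196 = 0.107143; p^2 = 0.107143^2 = 0.011480
  p = 44/196 = 0.224490; p^2 = 0.224490^2 = 0.050396
  p = 32/196 = 0.163265; p^2 = 0.163265^2 = 0.026655
  p = 48/196 = 0.244898; p^2 = 0.244898^2 = 0.059975
  p = 31/196 = 0.158163; p^2 = 0.158163^2 = 0.025016
sum(p^2) = 0.010412 + 0.011480 + 0.050396 + 0.026655 + 0.059975 + 0.025016 = 0.183934
D = 1 - 0.183934 = 0.816066 ≈ 0.8161

0.8161


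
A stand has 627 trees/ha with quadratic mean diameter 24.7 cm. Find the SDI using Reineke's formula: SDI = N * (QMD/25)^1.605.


QMD/25 = 24.7/25 = 0.988
(0.988)^1.605 = exp(1.605 * ln(0.988)) = exp(1.605 * (-0.0120726)) = exp(-0.0193765) = 0.980810
SDI = 627 * 0.980810 = 614.968 ≈ 615

615


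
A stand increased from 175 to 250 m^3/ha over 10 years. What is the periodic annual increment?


PAI = (V2 - V1) / period = (250 - 175) / 10 = 75 / 10 = 7.50 m^3/ha/yr

7.50 m^3/ha/yr


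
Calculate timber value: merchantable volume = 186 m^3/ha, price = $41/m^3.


Value = 186 * 41 = $7626/ha

$7626/ha


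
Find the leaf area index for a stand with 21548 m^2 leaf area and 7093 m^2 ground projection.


LAI = 21548 / 7093 = 3.0379 ≈ 3.04

3.04


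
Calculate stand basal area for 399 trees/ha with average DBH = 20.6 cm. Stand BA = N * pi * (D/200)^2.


(D/200)^2 = (20.6/200)^2 = 0.103^2 = 0.010609
Individual BA = 3.141593 * 0.010609 = 0.0333292 m^2
Stand BA = 399 * 0.0333292 = 13.2984 ≈ 13.30 m^2/ha

13.30 m^2/ha


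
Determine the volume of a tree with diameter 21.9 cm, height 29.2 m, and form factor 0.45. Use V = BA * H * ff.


(D/200)^2 = (21.9/200)^2 = 0.1095^2 = 0.01199025
BA = 3.141593 * 0.01199025 = 0.0376685 m^2
V = 0.0376685 * 29.2 * 0.45 = 0.494964 ≈ 0.495 m^3

0.495 m^3


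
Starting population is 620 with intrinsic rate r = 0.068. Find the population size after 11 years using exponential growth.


r*t = 0.068 * 11 = 0.748
exp(0.748) = 2.11277
N = 620 * 2.11277 = 1309.92 ≈ 1310

1310


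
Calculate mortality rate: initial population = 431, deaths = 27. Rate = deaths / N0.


Mortality rate = 27 / 431 = 0.062645 ≈ 0.0626

0.0626


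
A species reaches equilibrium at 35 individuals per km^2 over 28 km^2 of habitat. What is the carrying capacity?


K = 35 * 28 = 980 individuals

980 individuals


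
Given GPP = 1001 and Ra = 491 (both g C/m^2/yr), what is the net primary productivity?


NPP = GPP - Ra = 1001 - 491 = 510 g C/m^2/yr

510 g C/m^2/yr


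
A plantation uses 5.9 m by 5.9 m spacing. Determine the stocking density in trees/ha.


N = 10000 / 5.9^2 = 10000 / 34.81 = 287.274 ≈ 287 trees/ha

287 trees/ha


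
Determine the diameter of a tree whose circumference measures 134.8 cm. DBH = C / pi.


DBH = C / pi = 134.8 / 3.141593 = 42.9082 ≈ 42.91 cm

42.91 cm


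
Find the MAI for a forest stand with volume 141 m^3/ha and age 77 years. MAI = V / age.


MAI = 141 / 77 = 1.8312 ≈ 1.83 m^3/ha/yr

1.83 m^3/ha/yr


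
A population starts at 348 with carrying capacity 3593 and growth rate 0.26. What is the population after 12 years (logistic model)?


(K - N0)/N0 = (3593 - 348)/348 = 3245/348 = 9.32471
r*t = 0.26 * 12 = 3.12; exp(-3.12) = 0.0441572
9.32471 * 0.0441572 = 0.411753
1 + 0.411753 = 1.41175
N = 3593 / 1.41175 = 2545.07 ≈ 2545

2545


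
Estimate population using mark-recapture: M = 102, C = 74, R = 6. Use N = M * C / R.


N = M * C / R = 102 * 74 / 6 = 7548 / 6 = 1258

1258 individuals


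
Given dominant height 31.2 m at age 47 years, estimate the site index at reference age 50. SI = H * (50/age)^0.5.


50/47 = 1.06383
(1.06383)^0.5 = 1.03142
SI = 31.2 * 1.03142 = 32.1803 ≈ 32.2 m

32.2 m


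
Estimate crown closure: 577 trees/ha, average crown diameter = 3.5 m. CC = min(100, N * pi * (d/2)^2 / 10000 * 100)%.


(d/2)^2 = (3.5/2)^2 = 1.75^2 = 3.0625
Crown area = 3.141593 * 3.0625 = 9.62113 m^2
N * area / 10000 * 100 = 577 * 9.62113 / 10000 * 100 = 55.5139
CC = min(100, 55.5139) = 55.5139 ≈ 55.5%

55.5%


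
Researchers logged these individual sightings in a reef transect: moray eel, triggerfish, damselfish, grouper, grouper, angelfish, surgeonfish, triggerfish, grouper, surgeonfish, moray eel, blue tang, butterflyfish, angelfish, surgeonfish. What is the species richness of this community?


Total individuals logged = 15
Distinct species (count of individuals): moray eel (2), triggerfish (2), damselfish (1), grouper (3), angelfish (2), surgeonfish (3), blue tang (1), butterflyfish (1)
Species richness = number of distinct species = 8

8


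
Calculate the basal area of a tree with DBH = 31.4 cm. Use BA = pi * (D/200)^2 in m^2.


D/200 = 31.4/200 = 0.157 m
(D/200)^2 = 0.157^2 = 0.024649
BA = 3.141593 * 0.024649 = 0.0774371 ≈ 0.0774 m^2

0.0774 m^2


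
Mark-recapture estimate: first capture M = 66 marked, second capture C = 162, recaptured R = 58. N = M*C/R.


N = M * C / R = 66 * 162 / 58 = 10692 / 58 = 184.34 ≈ 184

184 individuals


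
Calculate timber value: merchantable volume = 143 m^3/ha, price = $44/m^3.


Value = 143 * 44 = $6292/ha

$6292/ha


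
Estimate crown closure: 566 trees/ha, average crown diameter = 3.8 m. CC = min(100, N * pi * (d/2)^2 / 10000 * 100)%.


(d/2)^2 = (3.8/2)^2 = 1.9^2 = 3.61
Crown area = 3.141593 * 3.61 = 11.3412 m^2
N * area / 10000 * 100 = 566 * 11.3412 / 10000 * 100 = 64.1912
CC = min(100, 64.1912) = 64.1912 ≈ 64.2%

64.2%


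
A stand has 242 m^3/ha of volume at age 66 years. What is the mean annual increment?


MAI = 242 / 66 = 3.6667 ≈ 3.67 m^3/ha/yr

3.67 m^3/ha/yr


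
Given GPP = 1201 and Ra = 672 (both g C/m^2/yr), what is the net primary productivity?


NPP = GPP - Ra = 1201 - 672 = 529 g C/m^2/yr

529 g C/m^2/yr


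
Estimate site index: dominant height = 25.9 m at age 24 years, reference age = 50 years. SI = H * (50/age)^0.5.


50/24 = 2.08333
(2.08333)^0.5 = 1.44337
SI = 25.9 * 1.44337 = 37.3833 ≈ 37.4 m

37.4 m


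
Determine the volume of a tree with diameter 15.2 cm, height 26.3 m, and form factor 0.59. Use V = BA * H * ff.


(D/200)^2 = (15.2/200)^2 = 0.076^2 = 0.005776
BA = 3.141593 * 0.005776 = 0.0181458 m^2
V = 0.0181458 * 26.3 * 0.59 = 0.281568 ≈ 0.282 m^3

0.282 m^3


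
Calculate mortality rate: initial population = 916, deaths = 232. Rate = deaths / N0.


Mortality rate = 232 / 916 = 0.253275 ≈ 0.2533

0.2533


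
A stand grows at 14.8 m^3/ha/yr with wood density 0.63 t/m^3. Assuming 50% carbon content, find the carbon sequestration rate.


C = 14.8 * 0.63 * 0.5 = 4.662 ≈ 4.66 t C/ha/yr

4.66 t C/ha/yr


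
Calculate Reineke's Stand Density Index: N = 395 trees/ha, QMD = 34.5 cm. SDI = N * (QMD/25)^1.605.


QMD/25 = 34.5/25 = 1.38
(1.38)^1.605 = exp(1.605 * ln(1.38)) = exp(1.605 * 0.322083) = exp(0.516943) = 1.67689
SDI = 395 * 1.67689 = 662.372 ≈ 662

662


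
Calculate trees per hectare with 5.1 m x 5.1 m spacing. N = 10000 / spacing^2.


N = 10000 / 5.1^2 = 10000 / 26.01 = 384.468 ≈ 384 trees/ha

384 trees/ha


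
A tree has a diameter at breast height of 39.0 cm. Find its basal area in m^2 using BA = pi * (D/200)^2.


D/200 = 39.0/200 = 0.195 m
(D/200)^2 = 0.195^2 = 0.038025
BA = 3.141593 * 0.038025 = 0.119459 ≈ 0.1195 m^2

0.1195 m^2


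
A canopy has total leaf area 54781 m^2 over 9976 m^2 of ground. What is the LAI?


LAI = 54781 / 9976 = 5.4913 ≈ 5.49

5.49


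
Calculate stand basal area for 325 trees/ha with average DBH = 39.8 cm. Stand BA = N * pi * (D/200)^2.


(D/200)^2 = (39.8/200)^2 = 0.199^2 = 0.039601
Individual BA = 3.141593 * 0.039601 = 0.124410 m^2
Stand BA = 325 * 0.124410 = 40.4333 ≈ 40.43 m^2/ha

40.43 m^2/ha


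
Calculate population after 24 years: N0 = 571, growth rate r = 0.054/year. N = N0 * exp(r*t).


r*t = 0.054 * 24 = 1.296
exp(1.296) = 3.65465
N = 571 * 3.65465 = 2086.81 ≈ 2087

2087


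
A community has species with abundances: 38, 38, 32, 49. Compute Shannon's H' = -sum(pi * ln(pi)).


Total N = 38 + 38 + 32 + 49 = 157
Per-species terms:
  p = 38/157 = 0.242038; ln(p) = -1.418661; p*ln(p) = 0.242038 * (-1.418661) = -0.343370
  p = 38/157 = 0.242038; ln(p) = -1.418661; p*ln(p) = 0.242038 * (-1.418661) = -0.343370
  p = 32/157 = 0.203822; ln(p) = -1.590508; p*ln(p) = 0.203822 * (-1.590508) = -0.324181
  p = 49/157 = 0.312102; ln(p) = -1.164425; p*ln(p) = 0.312102 * (-1.164425) = -0.363419
sum(p*ln(p)) = (-0.343370) + (-0.343370) + (-0.324181) + (-0.363419) = -1.374340
H' = -(-1.374340) = 1.374340 ≈ 1.3743

1.3743


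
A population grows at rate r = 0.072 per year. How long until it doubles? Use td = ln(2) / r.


td = ln(2) / 0.072 = 0.693147 / 0.072 = 9.62704 ≈ 9.6 years

9.6 years


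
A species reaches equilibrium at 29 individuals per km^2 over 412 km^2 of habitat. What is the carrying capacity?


K = 29 * 412 = 11948 individuals

11948 individuals


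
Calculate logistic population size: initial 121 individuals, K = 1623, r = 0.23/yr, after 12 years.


(K - N0)/N0 = (1623 - 121)/121 = 1502/121 = 12.4132
r*t = 0.23 * 12 = 2.76; exp(-2.76) = 0.0632918
12.4132 * 0.0632918 = 0.785654
1 + 0.785654 = 1.78565
N = 1623 / 1.78565 = 908.913 ≈ 909

909


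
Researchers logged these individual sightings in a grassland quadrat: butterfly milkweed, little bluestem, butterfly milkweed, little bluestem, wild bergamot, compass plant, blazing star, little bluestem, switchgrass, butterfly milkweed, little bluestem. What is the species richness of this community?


Total individuals logged = 11
Distinct species (count of individuals): butterfly milkweed (3), little bluestem (4), wild bergamot (1), compass plant (1), blazing star (1), switchgrass (1)
Species richness = number of distinct species = 6

6


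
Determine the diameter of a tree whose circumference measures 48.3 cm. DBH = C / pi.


DBH = C / pi = 48.3 / 3.141593 = 15.3744 ≈ 15.37 cm

15.37 cm


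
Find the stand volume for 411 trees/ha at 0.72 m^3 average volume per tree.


V_stand = 411 * 0.72 = 295.92 ≈ 295.9 m^3/ha

295.9 m^3/ha


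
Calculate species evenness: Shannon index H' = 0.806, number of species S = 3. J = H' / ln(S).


ln(3) = 1.09861
J = H' / ln(S) = 0.806 / 1.09861 = 0.733654 ≈ 0.7337

0.7337


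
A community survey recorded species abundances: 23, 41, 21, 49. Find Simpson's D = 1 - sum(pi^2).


Total N = 23 + 41 + 21 + 49 = 134
Per-species terms:
  p = 23/134 = 0.171642; p^2 = 0.171642^2 = 0.029461
  p = 41/134 = 0.305970; p^2 = 0.305970^2 = 0.093618
  p = 21/134 = 0.156716; p^2 = 0.156716^2 = 0.024560
  p = 49/134 = 0.365672; p^2 = 0.365672^2 = 0.133716
sum(p^2) = 0.029461 + 0.093618 + 0.024560 + 0.133716 = 0.281355
D = 1 - 0.281355 = 0.718645 ≈ 0.7186

0.7186


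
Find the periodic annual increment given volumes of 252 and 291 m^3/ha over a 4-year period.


PAI = (V2 - V1) / period = (291 - 252) / 4 = 39 / 4 = 9.75 m^3/ha/yr

9.75 m^3/ha/yr


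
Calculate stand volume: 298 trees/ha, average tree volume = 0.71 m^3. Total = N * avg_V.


V_stand = 298 * 0.71 = 211.58 ≈ 211.6 m^3/ha

211.6 m^3/ha


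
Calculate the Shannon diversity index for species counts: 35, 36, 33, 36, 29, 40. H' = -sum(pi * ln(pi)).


Total N = 35 + 36 + 33 + 36 + 29 + 40 = 209
Per-species terms:
  p = 35/209 = 0.167464; ln(p) = -1.786987; p*ln(p) = 0.167464 * (-1.786987) = -0.299256
  p = 36/209 = 0.172249; ln(p) = -1.758814; p*ln(p) = 0.172249 * (-1.758814) = -0.302954
  p = 33/209 = 0.157895; ln(p) = -1.845825; p*ln(p) = 0.157895 * (-1.845825) = -0.291447
  p = 36/209 = 0.172249; ln(p) = -1.758814; p*ln(p) = 0.172249 * (-1.758814) = -0.302954
  p = 29/209 = 0.138756; ln(p) = -1.975038; p*ln(p) = 0.138756 * (-1.975038) = -0.274048
  p = 40/209 = 0.191388; ln(p) = -1.653452; p*ln(p) = 0.191388 * (-1.653452) = -0.316451
sum(p*ln(p)) = (-0.299256) + (-0.302954) + (-0.291447) + (-0.302954) + (-0.274048) + (-0.316451) = -1.787110
H' = -(-1.787110) = 1.787110 ≈ 1.7871

1.7871


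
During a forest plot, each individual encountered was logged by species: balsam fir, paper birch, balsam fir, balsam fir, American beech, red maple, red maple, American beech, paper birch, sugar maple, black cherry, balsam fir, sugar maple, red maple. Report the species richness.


Total individuals logged = 14
Distinct species (count of individuals): balsam fir (4), paper birch (2), American beech (2), red maple (3), sugar maple (2), black cherry (1)
Species richness = number of distinct species = 6

6


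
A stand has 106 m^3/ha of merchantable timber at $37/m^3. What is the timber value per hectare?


Value = 106 * 37 = $3922/ha

$3922/ha


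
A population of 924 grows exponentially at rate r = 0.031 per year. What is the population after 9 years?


r*t = 0.031 * 9 = 0.279
exp(0.279) = 1.32181
N = 924 * 1.32181 = 1221.35 ≈ 1221

1221


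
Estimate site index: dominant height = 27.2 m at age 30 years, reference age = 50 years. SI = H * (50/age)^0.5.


50/30 = 1.66667
(1.66667)^0.5 = 1.29100
SI = 27.2 * 1.29100 = 35.1152 ≈ 35.1 m

35.1 m


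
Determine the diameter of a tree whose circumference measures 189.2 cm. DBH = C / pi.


DBH = C / pi = 189.2 / 3.141593 = 60.2242 ≈ 60.22 cm

60.22 cm


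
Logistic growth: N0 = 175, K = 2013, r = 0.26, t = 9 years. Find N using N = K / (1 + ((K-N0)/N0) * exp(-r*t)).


(K - N0)/N0 = (2013 - 175)/175 = 1838/175 = 10.5029
r*t = 0.26 * 9 = 2.34; exp(-2.34) = 0.0963276
10.5029 * 0.0963276 = 1.01172
1 + 1.01172 = 2.01172
N = 2013 / 2.01172 = 1000.64 ≈ 1001

1001


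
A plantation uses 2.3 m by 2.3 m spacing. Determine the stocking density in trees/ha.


N = 10000 / 2.3^2 = 10000 / 5.29 = 1890.36 ≈ 1890 trees/ha

1890 trees/ha


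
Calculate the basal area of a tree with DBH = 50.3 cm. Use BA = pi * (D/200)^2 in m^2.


D/200 = 50.3/200 = 0.2515 m
(D/200)^2 = 0.2515^2 = 0.06325225
BA = 3.141593 * 0.06325225 = 0.198713 ≈ 0.1987 m^2

0.1987 m^2


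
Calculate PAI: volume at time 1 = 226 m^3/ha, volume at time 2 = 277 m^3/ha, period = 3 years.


PAI = (V2 - V1) / period = (277 - 226) / 3 = 51 / 3 = 17.00 m^3/ha/yr

17.00 m^3/ha/yr


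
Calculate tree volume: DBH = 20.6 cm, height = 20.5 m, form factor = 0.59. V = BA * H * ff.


(D/200)^2 = (20.6/200)^2 = 0.103^2 = 0.010609
BA = 3.141593 * 0.010609 = 0.0333292 m^2
V = 0.0333292 * 20.5 * 0.59 = 0.403117 ≈ 0.403 m^3

0.403 m^3


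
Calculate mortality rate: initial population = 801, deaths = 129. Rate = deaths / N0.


Mortality rate = 129 / 801 = 0.161049 ≈ 0.1610

0.1610


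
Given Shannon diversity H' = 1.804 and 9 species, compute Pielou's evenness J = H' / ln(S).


ln(9) = 2.19722
J = H' / ln(S) = 1.804 / 2.19722 = 0.821037 ≈ 0.8210

0.8210


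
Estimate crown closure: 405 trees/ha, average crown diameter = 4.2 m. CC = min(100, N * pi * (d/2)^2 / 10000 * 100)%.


(d/2)^2 = (4.2/2)^2 = 2.1^2 = 4.41
Crown area = 3.141593 * 4.41 = 13.8544 m^2
N * area / 10000 * 100 = 405 * 13.8544 / 10000 * 100 = 56.1103
CC = min(100, 56.1103) = 56.1103 ≈ 56.1%

56.1%


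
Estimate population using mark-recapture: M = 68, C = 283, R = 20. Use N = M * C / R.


N = M * C / R = 68 * 283 / 20 = 19244 / 20 = 962.20 ≈ 962

962 individuals


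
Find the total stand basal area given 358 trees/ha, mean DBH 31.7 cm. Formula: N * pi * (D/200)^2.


(D/200)^2 = (31.7/200)^2 = 0.1585^2 = 0.02512225
Individual BA = 3.141593 * 0.02512225 = 0.0789239 m^2
Stand BA = 358 * 0.0789239 = 28.2548 ≈ 28.25 m^2/ha

28.25 m^2/ha


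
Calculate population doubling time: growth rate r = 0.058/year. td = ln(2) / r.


td = ln(2) / 0.058 = 0.693147 / 0.058 = 11.9508 ≈ 12.0 years

12.0 years


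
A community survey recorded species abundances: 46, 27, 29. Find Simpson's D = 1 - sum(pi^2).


Total N = 46 + 27 + 29 = 102
Per-species terms:
  p = 46/102 = 0.450980; p^2 = 0.450980^2 = 0.203383
  p = 27/102 = 0.264706; p^2 = 0.264706^2 = 0.070069
  p = 29/102 = 0.284314; p^2 = 0.284314^2 = 0.080834
sum(p^2) = 0.203383 + 0.070069 + 0.080834 = 0.354286
D = 1 - 0.354286 = 0.645714 ≈ 0.6457

0.6457


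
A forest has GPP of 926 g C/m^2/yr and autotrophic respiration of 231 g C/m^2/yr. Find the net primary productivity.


NPP = GPP - Ra = 926 - 231 = 695 g C/m^2/yr

695 g C/m^2/yr


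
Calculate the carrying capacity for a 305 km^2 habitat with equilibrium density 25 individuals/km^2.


K = 25 * 305 = 7625 individuals

7625 individuals


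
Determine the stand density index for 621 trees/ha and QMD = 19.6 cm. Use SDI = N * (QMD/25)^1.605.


QMD/25 = 19.6/25 = 0.784
(0.784)^1.605 = exp(1.605 * ln(0.784)) = exp(1.605 * (-0.243346)) = exp(-0.390570) = 0.676671
SDI = 621 * 0.676671 = 420.213 ≈ 420

420


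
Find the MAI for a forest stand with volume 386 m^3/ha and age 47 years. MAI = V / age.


MAI = 386 / 47 = 8.2128 ≈ 8.21 m^3/ha/yr

8.21 m^3/ha/yr


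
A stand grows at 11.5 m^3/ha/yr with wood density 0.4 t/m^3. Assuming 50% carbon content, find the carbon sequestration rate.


C = 11.5 * 0.4 * 0.5 = 2.30 t C/ha/yr

2.30 t C/ha/yr


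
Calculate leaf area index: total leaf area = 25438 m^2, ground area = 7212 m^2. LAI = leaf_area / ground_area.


LAI = 25438 / 7212 = 3.5272 ≈ 3.53

3.53


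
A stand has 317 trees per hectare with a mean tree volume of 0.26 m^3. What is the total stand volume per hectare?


V_stand = 317 * 0.26 = 82.42 ≈ 82.4 m^3/ha

82.4 m^3/ha


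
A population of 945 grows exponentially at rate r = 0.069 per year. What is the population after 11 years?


r*t = 0.069 * 11 = 0.759
exp(0.759) = 2.13614
N = 945 * 2.13614 = 2018.65 ≈ 2019

2019


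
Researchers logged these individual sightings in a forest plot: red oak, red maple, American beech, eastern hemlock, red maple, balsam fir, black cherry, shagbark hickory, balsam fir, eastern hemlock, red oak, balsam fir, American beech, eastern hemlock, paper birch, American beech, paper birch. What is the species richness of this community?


Total individuals logged = 17
Distinct species (count of individuals): red oak (2), red maple (2), American beech (3), eastern hemlock (3), balsam fir (3), black cherry (1), shagbark hickory (1), paper birch (2)
Species richness = number of distinct species = 8

8


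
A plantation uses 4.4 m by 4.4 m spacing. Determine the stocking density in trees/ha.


N = 10000 / 4.4^2 = 10000 / 19.36 = 516.529 ≈ 517 trees/ha

517 trees/ha


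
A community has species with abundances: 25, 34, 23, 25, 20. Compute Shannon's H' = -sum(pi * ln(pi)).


Total N = 25 + 34 + 23 + 25 + 20 = 127
Per-species terms:
  p = 25/127 = 0.196850; ln(p) = -1.625313; p*ln(p) = 0.196850 * (-1.625313) = -0.319943
  p = 34/127 = 0.267717; ln(p) = -1.317825; p*ln(p) = 0.267717 * (-1.317825) = -0.352804
  p = 23/127 = 0.181102; ln(p) = -1.708695; p*ln(p) = 0.181102 * (-1.708695) = -0.309448
  p = 25/127 = 0.196850; ln(p) = -1.625313; p*ln(p) = 0.196850 * (-1.625313) = -0.319943
  p = 20/127 = 0.157480; ln(p) = -1.848457; p*ln(p) = 0.157480 * (-1.848457) = -0.291095
sum(p*ln(p)) = (-0.319943) + (-0.352804) + (-0.309448) + (-0.319943) + (-0.291095) = -1.593233
H' = -(-1.593233) = 1.593233 ≈ 1.5932

1.5932


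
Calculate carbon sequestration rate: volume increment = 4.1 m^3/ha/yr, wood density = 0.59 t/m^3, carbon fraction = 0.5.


C = 4.1 * 0.59 * 0.5 = 1.2095 ≈ 1.21 t C/ha/yr

1.21 t C/ha/yr


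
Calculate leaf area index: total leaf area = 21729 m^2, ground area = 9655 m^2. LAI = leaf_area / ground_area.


LAI = 21729 / 9655 = 2.2505 ≈ 2.25

2.25


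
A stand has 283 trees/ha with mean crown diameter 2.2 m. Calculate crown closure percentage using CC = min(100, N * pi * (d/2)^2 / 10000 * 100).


(d/2)^2 = (2.2/2)^2 = 1.1^2 = 1.21
Crown area = 3.141593 * 1.21 = 3.80133 m^2
N * area / 10000 * 100 = 283 * 3.80133 / 10000 * 100 = 10.7578
CC = min(100, 10.7578) = 10.7578 ≈ 10.8%

10.8%


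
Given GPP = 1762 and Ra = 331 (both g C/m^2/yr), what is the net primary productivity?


NPP = GPP - Ra = 1762 - 331 = 1431 g C/m^2/yr

1431 g C/m^2/yr


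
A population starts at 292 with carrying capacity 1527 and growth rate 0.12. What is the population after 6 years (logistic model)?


(K - N0)/N0 = (1527 - 292)/292 = 1235/292 = 4.22945
r*t = 0.12 * 6 = 0.72; exp(-0.72) = 0.486752
4.22945 * 0.486752 = 2.05869
1 + 2.05869 = 3.05869
N = 1527 / 3.05869 = 499.233 ≈ 499

499


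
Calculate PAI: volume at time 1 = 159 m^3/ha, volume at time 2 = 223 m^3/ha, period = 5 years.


PAI = (V2 - V1) / period = (223 - 159) / 5 = 64 / 5 = 12.80 m^3/ha/yr

12.80 m^3/ha/yr


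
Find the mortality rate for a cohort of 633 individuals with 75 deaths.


Mortality rate = 75 / 633 = 0.118483 ≈ 0.1185

0.1185


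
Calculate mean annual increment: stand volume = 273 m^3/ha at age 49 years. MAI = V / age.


MAI = 273 / 49 = 5.5714 ≈ 5.57 m^3/ha/yr

5.57 m^3/ha/yr


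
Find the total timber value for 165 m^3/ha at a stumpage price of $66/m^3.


Value = 165 * 66 = $10890/ha

$10890/ha


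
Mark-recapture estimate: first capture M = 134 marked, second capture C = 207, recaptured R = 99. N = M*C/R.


N = M * C / R = 134 * 207 / 99 = 27738 / 99 = 280.18 ≈ 280

280 individuals


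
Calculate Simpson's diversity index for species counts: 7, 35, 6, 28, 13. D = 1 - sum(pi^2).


Total N = 7 + 35 + 6 + 28 + 13 = 89
Per-species terms:
  p = 7/89 = 0.078652; p^2 = 0.078652^2 = 0.006186
  p = 35/89 = 0.393258; p^2 = 0.393258^2 = 0.154652
  p = 6/89 = 0.067416; p^2 = 0.067416^2 = 0.004545
  p = 28/89 = 0.314607; p^2 = 0.314607^2 = 0.098978
  p = 13/89 = 0.146067; p^2 = 0.146067^2 = 0.021336
sum(p^2) = 0.006186 + 0.154652 + 0.004545 + 0.098978 + 0.021336 = 0.285697
D = 1 - 0.285697 = 0.714303 ≈ 0.7143

0.7143
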